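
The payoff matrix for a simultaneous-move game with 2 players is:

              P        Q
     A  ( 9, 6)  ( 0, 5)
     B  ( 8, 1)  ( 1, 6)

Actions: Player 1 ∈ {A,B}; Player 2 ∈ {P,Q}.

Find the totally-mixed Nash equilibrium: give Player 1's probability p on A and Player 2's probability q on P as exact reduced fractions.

P1 indiff ⇒ q·9+(1-q)·0 = q·8+(1-q)·1 ⇒ q(1) = (1-q)(1) ⇒ q = 1/2
P2 indiff ⇒ p·6+(1-p)·1 = p·5+(1-p)·6 ⇒ p(1) = (1-p)(5) ⇒ p = 5/6

p=5/6, q=1/2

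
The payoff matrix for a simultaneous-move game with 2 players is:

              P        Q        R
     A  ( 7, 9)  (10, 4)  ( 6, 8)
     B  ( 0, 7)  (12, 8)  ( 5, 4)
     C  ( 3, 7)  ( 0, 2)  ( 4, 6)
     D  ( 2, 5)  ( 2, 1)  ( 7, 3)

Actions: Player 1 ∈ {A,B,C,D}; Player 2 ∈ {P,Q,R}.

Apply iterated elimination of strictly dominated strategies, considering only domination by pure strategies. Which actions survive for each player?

IESDS → P1:{A,B} P2:{P,Q}

P1 drop C (A beats it: P:7>3 Q:10>0 R:6>4)
P2 drop R (P beats it: A:9>8 B:7>4 D:5>3)
P1 drop D (A beats it: P:7>2 Q:10>2)
P1→{A,B} P2→{P,Q}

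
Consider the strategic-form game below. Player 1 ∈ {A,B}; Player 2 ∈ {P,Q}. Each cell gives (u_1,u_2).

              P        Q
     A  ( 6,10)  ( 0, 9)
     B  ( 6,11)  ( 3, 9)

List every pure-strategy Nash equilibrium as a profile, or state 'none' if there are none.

NE set: (A,P), (B,P)

(A,P): NE
(A,Q): not NE [P1→B gives 3>0; P2→P gives 10>9]
(B,P): NE
(B,Q): not NE [P2→P gives 11>9]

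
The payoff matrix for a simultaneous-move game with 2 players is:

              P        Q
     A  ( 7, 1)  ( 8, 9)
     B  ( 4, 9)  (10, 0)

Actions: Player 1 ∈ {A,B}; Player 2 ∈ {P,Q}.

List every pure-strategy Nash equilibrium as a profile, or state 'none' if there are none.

Equilibria: none

(A,P): not NE [P2→Q gives 9>1]
(A,Q): not NE [P1→B gives 10>8]
(B,P): not NE [P1→A gives 7>4]
(B,Q): not NE [P2→P gives 9>0]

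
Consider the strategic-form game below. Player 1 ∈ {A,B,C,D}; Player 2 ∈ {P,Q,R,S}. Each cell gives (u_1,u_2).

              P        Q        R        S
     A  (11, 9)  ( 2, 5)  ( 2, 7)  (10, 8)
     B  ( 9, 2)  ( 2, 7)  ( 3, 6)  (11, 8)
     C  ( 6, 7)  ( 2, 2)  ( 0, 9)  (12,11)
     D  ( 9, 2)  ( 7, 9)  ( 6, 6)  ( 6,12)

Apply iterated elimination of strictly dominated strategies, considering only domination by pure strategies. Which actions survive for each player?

Survivors P1:{A,B,C} P2:{P,S}

P2 drop Q (S beats it: A:8>5 B:8>7 C:11>2 D:12>9)
P2 drop R (S beats it: A:8>7 B:8>6 C:11>9 D:12>6)
P1 drop D (A beats it: P:11>9 S:10>6)
P1→{A,B,C} P2→{P,S}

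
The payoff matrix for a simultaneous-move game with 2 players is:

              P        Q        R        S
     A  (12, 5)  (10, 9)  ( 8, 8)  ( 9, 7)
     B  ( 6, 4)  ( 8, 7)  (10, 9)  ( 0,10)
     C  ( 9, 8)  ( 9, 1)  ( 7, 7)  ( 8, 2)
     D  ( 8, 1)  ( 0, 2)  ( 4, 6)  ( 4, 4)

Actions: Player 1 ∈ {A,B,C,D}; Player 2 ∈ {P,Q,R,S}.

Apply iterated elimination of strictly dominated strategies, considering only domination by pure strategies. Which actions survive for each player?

P1 drop C (A beats it: P:12>9 Q:10>9 R:8>7 S:9>8)
P1 drop D (A beats it: P:12>8 Q:10>0 R:8>4 S:9>4)
P2 drop P (Q beats it: A:9>5 B:7>4)
P1→{A,B} P2→{Q,R,S}

Survivors P1:{A,B} P2:{Q,R,S}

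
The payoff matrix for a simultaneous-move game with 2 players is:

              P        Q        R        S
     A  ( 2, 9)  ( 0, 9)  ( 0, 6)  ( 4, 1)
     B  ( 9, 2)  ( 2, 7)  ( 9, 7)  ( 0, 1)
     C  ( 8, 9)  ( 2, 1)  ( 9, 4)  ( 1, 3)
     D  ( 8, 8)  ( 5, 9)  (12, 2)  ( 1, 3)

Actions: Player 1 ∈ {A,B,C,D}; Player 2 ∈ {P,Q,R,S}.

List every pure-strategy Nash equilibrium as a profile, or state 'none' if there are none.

(A,P): not NE [P1→B gives 9>2]
(A,Q): not NE [P1→D gives 5>0]
(A,R): not NE [P1→D gives 12>0; P2→Q gives 9>6]
(A,S): not NE [P2→Q gives 9>1]
(B,P): not NE [P2→R gives 7>2]
(B,Q): not NE [P1→D gives 5>2]
(B,R): not NE [P1→D gives 12>9]
(B,S): not NE [P1→A gives 4>0; P2→R gives 7>1]
(C,P): not NE [P1→B gives 9>8]
(C,Q): not NE [P1→D gives 5>2; P2→P gives 9>1]
(C,R): not NE [P1→D gives 12>9; P2→P gives 9>4]
(C,S): not NE [P1→A gives 4>1; P2→P gives 9>3]
(D,P): not NE [P1→B gives 9>8; P2→Q gives 9>8]
(D,Q): NE
(D,R): not NE [P2→Q gives 9>2]
(D,S): not NE [P1→A gives 4>1; P2→Q gives 9>3]

Nash profiles: (D,Q)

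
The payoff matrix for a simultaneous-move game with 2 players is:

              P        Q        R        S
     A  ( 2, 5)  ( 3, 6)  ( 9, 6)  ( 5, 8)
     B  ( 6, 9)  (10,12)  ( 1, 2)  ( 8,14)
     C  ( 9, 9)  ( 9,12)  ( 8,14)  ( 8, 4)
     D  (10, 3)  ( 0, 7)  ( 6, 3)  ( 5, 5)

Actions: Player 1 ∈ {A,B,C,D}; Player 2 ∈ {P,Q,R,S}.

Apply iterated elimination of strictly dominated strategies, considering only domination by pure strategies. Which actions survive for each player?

IESDS → P1:{A,B,C} P2:{Q,R,S}

P2 drop P (Q beats it: A:6>5 B:12>9 C:12>9 D:7>3)
P1 drop D (C beats it: Q:9>0 R:8>6 S:8>5)
P1→{A,B,C} P2→{Q,R,S}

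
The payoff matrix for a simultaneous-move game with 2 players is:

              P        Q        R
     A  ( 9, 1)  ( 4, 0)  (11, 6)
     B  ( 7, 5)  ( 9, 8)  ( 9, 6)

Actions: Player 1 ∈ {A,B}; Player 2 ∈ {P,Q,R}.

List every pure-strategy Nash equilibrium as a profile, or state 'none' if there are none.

(A,P): not NE [P2→R gives 6>1]
(A,Q): not NE [P1→B gives 9>4; P2→R gives 6>0]
(A,R): NE
(B,P): not NE [P1→A gives 9>7; P2→Q gives 8>5]
(B,Q): NE
(B,R): not NE [P1→A gives 11>9; P2→Q gives 8>6]

PSNE = {(A,R), (B,Q)}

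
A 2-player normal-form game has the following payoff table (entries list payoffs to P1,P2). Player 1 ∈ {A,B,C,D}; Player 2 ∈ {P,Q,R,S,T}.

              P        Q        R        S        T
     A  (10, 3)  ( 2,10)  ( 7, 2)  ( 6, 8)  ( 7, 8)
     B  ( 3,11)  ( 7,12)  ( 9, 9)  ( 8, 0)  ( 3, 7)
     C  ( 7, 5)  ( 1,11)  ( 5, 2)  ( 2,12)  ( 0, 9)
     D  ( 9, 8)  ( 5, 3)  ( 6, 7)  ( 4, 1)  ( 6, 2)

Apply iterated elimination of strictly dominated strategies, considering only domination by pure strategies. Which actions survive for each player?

Remaining: P1:{A,B,D} P2:{P,Q}

P1 drop C (A beats it: P:10>7 Q:2>1 R:7>5 S:6>2 T:7>0)
P2 drop R (P beats it: A:3>2 B:11>9 D:8>7)
P2 drop S (Q beats it: A:10>8 B:12>0 D:3>1)
P2 drop T (Q beats it: A:10>8 B:12>7 D:3>2)
P1→{A,B,D} P2→{P,Q}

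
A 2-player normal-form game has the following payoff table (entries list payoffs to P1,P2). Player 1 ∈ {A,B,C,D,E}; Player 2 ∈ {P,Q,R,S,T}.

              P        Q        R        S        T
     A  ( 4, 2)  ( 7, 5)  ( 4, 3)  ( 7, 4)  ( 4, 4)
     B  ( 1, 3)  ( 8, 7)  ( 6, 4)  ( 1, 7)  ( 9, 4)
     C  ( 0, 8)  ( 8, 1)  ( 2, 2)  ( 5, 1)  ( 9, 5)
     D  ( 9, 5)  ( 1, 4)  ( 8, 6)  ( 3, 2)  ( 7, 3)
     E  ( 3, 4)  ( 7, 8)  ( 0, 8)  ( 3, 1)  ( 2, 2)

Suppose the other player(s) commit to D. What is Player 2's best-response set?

u_2(P vs D) = 5
u_2(Q vs D) = 4
u_2(R vs D) = 6
u_2(S vs D) = 2
u_2(T vs D) = 3
max payoff 6 at {R}

BR_2 = {R}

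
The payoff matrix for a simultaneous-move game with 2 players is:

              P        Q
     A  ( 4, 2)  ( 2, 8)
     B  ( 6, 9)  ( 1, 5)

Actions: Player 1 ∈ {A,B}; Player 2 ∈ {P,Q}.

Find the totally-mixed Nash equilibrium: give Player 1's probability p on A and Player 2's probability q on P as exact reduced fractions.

P1 indiff ⇒ q·4+(1-q)·2 = q·6+(1-q)·1 ⇒ q(-2) = (1-q)(-1) ⇒ q = 1/3
P2 indiff ⇒ p·2+(1-p)·9 = p·8+(1-p)·5 ⇒ p(-6) = (1-p)(-4) ⇒ p = 2/5

(p,q) = (2/5, 1/3)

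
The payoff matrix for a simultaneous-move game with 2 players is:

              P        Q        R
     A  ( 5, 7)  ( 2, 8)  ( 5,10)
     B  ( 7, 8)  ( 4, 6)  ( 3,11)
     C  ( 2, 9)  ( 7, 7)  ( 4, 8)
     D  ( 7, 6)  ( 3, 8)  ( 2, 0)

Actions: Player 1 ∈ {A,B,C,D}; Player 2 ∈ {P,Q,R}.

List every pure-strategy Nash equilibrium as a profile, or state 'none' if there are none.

Nash profiles: (A,R)

(A,P): not NE [P1→D gives 7>5; P2→R gives 10>7]
(A,Q): not NE [P1→C gives 7>2; P2→R gives 10>8]
(A,R): NE
(B,P): not NE [P2→R gives 11>8]
(B,Q): not NE [P1→C gives 7>4; P2→R gives 11>6]
(B,R): not NE [P1→A gives 5>3]
(C,P): not NE [P1→D gives 7>2]
(C,Q): not NE [P2→P gives 9>7]
(C,R): not NE [P1→A gives 5>4; P2→P gives 9>8]
(D,P): not NE [P2→Q gives 8>6]
(D,Q): not NE [P1→C gives 7>3]
(D,R): not NE [P1→A gives 5>2; P2→Q gives 8>0]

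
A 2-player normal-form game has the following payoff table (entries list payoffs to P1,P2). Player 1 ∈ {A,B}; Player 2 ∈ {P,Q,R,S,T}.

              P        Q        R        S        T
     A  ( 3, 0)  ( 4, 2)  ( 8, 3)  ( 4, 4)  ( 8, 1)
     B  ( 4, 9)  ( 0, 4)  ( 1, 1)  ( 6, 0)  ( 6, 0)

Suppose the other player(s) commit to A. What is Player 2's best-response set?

u_2(P vs A) = 0
u_2(Q vs A) = 2
u_2(R vs A) = 3
u_2(S vs A) = 4
u_2(T vs A) = 1
max payoff 4 at {S}

argmax u_2 = {S}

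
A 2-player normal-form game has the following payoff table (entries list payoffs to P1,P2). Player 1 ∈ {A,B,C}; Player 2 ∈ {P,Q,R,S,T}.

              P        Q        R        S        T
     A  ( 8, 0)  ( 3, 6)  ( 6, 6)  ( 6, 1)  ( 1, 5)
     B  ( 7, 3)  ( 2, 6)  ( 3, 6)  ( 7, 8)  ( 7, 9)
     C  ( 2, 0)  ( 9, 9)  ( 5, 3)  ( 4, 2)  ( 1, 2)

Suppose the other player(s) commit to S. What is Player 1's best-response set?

BR_1 = {B}

u_1(A vs S) = 6
u_1(B vs S) = 7
u_1(C vs S) = 4
max payoff 7 at {B}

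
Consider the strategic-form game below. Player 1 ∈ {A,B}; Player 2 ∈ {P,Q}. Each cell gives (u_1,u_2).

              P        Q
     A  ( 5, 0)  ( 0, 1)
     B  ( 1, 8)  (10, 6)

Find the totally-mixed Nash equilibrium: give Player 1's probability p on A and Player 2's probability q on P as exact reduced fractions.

P1 indiff ⇒ q·5+(1-q)·0 = q·1+(1-q)·10 ⇒ q(4) = (1-q)(10) ⇒ q = 5/7
P2 indiff ⇒ p·0+(1-p)·8 = p·1+(1-p)·6 ⇒ p(-1) = (1-p)(-2) ⇒ p = 2/3

(p,q) = (2/3, 5/7)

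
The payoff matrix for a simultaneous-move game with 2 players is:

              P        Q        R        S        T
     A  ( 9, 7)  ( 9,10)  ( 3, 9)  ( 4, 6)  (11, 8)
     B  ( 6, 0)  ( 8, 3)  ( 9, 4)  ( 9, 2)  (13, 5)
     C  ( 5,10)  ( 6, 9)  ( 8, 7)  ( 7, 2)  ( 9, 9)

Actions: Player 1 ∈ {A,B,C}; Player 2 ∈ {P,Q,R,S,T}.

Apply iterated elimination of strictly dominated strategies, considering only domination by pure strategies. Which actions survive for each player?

Remaining: P1:{A,B} P2:{Q,R,T}

P1 drop C (B beats it: P:6>5 Q:8>6 R:9>8 S:9>7 T:13>9)
P2 drop P (Q beats it: A:10>7 B:3>0)
P2 drop S (Q beats it: A:10>6 B:3>2)
P1→{A,B} P2→{Q,R,T}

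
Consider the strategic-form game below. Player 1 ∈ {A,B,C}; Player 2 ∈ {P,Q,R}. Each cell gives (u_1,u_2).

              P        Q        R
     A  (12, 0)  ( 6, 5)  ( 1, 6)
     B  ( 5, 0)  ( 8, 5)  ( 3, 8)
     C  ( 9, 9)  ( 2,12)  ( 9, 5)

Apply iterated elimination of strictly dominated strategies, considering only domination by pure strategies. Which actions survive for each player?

P2 drop P (Q beats it: A:5>0 B:5>0 C:12>9)
P1 drop A (B beats it: Q:8>6 R:3>1)
P1→{B,C} P2→{Q,R}

Remaining: P1:{B,C} P2:{Q,R}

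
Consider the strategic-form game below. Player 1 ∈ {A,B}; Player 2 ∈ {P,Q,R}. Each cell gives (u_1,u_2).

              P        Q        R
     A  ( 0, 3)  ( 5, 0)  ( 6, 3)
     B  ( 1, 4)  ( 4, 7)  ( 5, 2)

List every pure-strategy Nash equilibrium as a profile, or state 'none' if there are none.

PSNE = {(A,R)}

(A,P): not NE [P1→B gives 1>0]
(A,Q): not NE [P2→R gives 3>0]
(A,R): NE
(B,P): not NE [P2→Q gives 7>4]
(B,Q): not NE [P1→A gives 5>4]
(B,R): not NE [P1→A gives 6>5; P2→Q gives 7>2]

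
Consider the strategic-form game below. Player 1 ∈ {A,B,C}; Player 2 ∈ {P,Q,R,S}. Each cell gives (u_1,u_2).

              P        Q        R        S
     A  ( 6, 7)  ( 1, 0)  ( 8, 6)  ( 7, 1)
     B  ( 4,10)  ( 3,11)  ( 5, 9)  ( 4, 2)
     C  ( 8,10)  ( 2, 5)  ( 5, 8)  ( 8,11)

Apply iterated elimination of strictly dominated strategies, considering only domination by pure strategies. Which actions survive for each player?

P2 drop R (P beats it: A:7>6 B:10>9 C:10>8)
P1 drop A (C beats it: P:8>6 Q:2>1 S:8>7)
P1→{B,C} P2→{P,Q,S}

Remaining: P1:{B,C} P2:{P,Q,S}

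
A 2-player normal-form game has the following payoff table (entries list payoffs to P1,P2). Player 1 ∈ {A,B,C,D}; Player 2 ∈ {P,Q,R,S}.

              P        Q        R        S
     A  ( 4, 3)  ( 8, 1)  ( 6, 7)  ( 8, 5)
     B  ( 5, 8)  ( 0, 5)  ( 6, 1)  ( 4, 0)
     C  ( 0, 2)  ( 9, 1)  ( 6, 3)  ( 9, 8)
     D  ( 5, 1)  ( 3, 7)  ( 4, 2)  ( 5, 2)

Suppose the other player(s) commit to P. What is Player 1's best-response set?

P1 best: {B,D}

u_1(A vs P) = 4
u_1(B vs P) = 5
u_1(C vs P) = 0
u_1(D vs P) = 5
max payoff 5 at {B,D}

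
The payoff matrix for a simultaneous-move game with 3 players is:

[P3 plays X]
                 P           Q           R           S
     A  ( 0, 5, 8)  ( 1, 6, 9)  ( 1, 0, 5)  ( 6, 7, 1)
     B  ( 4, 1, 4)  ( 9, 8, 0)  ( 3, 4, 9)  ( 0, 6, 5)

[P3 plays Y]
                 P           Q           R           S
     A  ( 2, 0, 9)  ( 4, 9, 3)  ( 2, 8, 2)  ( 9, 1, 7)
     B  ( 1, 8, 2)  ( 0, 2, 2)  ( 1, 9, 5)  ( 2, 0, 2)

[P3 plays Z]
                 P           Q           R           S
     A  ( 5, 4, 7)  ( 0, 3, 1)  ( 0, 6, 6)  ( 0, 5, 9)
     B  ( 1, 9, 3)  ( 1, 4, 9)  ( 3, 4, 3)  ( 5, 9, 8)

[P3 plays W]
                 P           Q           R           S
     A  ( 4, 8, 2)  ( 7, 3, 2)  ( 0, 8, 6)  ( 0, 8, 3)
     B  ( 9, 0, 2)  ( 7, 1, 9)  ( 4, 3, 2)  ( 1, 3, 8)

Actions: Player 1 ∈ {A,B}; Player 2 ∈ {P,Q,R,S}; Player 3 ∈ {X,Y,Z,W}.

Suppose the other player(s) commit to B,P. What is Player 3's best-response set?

u_3(X vs B,P) = 4
u_3(Y vs B,P) = 2
u_3(Z vs B,P) = 3
u_3(W vs B,P) = 2
max payoff 4 at {X}

argmax u_3 = {X}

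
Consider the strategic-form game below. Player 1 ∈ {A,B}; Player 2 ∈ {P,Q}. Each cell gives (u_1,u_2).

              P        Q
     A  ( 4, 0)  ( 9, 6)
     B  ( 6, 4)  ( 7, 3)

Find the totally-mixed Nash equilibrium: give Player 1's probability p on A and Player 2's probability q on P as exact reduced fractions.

P1 indiff ⇒ q·4+(1-q)·9 = q·6+(1-q)·7 ⇒ q(-2) = (1-q)(-2) ⇒ q = 1/2
P2 indiff ⇒ p·0+(1-p)·4 = p·6+(1-p)·3 ⇒ p(-6) = (1-p)(-1) ⇒ p = 1/7

p=1/7, q=1/2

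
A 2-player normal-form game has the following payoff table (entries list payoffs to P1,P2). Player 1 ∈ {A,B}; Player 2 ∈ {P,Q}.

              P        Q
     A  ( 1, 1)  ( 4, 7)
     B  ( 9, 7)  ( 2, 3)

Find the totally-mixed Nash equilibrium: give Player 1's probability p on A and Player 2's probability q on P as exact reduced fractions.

P1 mixes 2/5 on A; P2 mixes 1/5 on P

P1 indiff ⇒ q·1+(1-q)·4 = q·9+(1-q)·2 ⇒ q(-8) = (1-q)(-2) ⇒ q = 1/5
P2 indiff ⇒ p·1+(1-p)·7 = p·7+(1-p)·3 ⇒ p(-6) = (1-p)(-4) ⇒ p = 2/5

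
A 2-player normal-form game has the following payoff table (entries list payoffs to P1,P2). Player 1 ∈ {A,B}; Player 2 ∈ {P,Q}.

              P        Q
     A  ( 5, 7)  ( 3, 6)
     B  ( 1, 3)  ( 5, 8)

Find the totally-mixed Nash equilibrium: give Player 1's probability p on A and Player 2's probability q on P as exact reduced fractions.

P1 indiff ⇒ q·5+(1-q)·3 = q·1+(1-q)·5 ⇒ q(4) = (1-q)(2) ⇒ q = 1/3
P2 indiff ⇒ p·7+(1-p)·3 = p·6+(1-p)·8 ⇒ p(1) = (1-p)(5) ⇒ p = 5/6

P1 mixes 5/6 on A; P2 mixes 1/3 on P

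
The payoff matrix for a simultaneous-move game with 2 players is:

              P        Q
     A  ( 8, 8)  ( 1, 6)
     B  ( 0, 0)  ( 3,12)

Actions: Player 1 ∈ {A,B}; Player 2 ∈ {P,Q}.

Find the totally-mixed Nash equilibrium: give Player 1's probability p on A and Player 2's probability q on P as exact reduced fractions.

p=6/7, q=1/5

P1 indiff ⇒ q·8+(1-q)·1 = q·0+(1-q)·3 ⇒ q(8) = (1-q)(2) ⇒ q = 1/5
P2 indiff ⇒ p·8+(1-p)·0 = p·6+(1-p)·12 ⇒ p(2) = (1-p)(12) ⇒ p = 6/7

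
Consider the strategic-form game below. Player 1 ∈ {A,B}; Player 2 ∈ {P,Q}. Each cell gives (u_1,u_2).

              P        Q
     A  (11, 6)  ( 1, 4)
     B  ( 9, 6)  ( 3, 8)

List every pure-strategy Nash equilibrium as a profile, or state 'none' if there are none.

PSNE = {(A,P), (B,Q)}

(A,P): NE
(A,Q): not NE [P1→B gives 3>1; P2→P gives 6>4]
(B,P): not NE [P1→A gives 11>9; P2→Q gives 8>6]
(B,Q): NE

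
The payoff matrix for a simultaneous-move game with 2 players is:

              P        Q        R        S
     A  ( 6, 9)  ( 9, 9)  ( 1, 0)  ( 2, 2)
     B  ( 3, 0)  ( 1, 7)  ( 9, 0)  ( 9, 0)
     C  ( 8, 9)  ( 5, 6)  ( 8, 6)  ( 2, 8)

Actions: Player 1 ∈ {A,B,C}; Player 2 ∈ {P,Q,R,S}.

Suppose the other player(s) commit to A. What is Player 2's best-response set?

P2 best: {P,Q}

u_2(P vs A) = 9
u_2(Q vs A) = 9
u_2(R vs A) = 0
u_2(S vs A) = 2
max payoff 9 at {P,Q}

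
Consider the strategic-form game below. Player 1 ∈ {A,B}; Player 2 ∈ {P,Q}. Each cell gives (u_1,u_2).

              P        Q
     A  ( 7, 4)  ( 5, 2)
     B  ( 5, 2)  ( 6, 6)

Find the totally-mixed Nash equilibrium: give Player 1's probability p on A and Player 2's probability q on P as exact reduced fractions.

P1 mixes 2/3 on A; P2 mixes 1/3 on P

P1 indiff ⇒ q·7+(1-q)·5 = q·5+(1-q)·6 ⇒ q(2) = (1-q)(1) ⇒ q = 1/3
P2 indiff ⇒ p·4+(1-p)·2 = p·2+(1-p)·6 ⇒ p(2) = (1-p)(4) ⇒ p = 2/3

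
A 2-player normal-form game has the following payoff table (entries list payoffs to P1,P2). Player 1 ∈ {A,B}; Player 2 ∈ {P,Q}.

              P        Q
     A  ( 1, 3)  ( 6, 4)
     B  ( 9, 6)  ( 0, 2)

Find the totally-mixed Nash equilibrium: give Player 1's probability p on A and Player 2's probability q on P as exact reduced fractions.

P1 indiff ⇒ q·1+(1-q)·6 = q·9+(1-q)·0 ⇒ q(-8) = (1-q)(-6) ⇒ q = 3/7
P2 indiff ⇒ p·3+(1-p)·6 = p·4+(1-p)·2 ⇒ p(-1) = (1-p)(-4) ⇒ p = 4/5

(p,q) = (4/5, 3/7)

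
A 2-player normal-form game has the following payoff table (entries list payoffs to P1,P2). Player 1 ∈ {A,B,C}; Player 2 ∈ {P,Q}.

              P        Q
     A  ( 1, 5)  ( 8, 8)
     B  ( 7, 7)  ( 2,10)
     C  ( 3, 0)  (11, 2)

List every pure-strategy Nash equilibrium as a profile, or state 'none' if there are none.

PSNE = {(C,Q)}

(A,P): not NE [P1→B gives 7>1; P2→Q gives 8>5]
(A,Q): not NE [P1→C gives 11>8]
(B,P): not NE [P2→Q gives 10>7]
(B,Q): not NE [P1→C gives 11>2]
(C,P): not NE [P1→B gives 7>3; P2→Q gives 2>0]
(C,Q): NE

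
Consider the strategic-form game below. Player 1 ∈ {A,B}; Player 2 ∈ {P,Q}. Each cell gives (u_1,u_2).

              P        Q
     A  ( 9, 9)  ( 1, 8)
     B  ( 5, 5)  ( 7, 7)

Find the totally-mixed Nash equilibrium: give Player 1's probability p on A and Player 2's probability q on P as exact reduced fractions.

P1 mixes 2/3 on A; P2 mixes 3/5 on P

P1 indiff ⇒ q·9+(1-q)·1 = q·5+(1-q)·7 ⇒ q(4) = (1-q)(6) ⇒ q = 3/5
P2 indiff ⇒ p·9+(1-p)·5 = p·8+(1-p)·7 ⇒ p(1) = (1-p)(2) ⇒ p = 2/3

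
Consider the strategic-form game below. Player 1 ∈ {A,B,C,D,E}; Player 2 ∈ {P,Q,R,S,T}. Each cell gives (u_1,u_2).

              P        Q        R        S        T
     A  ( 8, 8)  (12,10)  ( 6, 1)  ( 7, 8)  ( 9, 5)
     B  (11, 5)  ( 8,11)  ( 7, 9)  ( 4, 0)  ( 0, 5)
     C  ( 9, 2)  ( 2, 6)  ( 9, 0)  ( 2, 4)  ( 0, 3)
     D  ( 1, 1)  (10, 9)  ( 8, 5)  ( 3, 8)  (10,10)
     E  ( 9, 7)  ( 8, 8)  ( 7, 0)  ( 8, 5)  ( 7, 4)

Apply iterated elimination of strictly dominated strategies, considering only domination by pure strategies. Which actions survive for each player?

Survivors P1:{A,D} P2:{Q,T}

P2 drop P (Q beats it: A:10>8 B:11>5 C:6>2 D:9>1 E:8>7)
P2 drop R (Q beats it: A:10>1 B:11>9 C:6>0 D:9>5 E:8>0)
P1 drop B (A beats it: Q:12>8 S:7>4 T:9>0)
P1 drop C (A beats it: Q:12>2 S:7>2 T:9>0)
P2 drop S (Q beats it: A:10>8 D:9>8 E:8>5)
P1 drop E (A beats it: Q:12>8 T:9>7)
P1→{A,D} P2→{Q,T}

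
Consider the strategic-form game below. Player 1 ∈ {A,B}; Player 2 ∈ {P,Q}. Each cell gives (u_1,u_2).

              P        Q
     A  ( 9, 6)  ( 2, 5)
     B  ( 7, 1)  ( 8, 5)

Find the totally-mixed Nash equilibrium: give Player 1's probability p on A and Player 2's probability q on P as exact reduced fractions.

P1 indiff ⇒ q·9+(1-q)·2 = q·7+(1-q)·8 ⇒ q(2) = (1-q)(6) ⇒ q = 3/4
P2 indiff ⇒ p·6+(1-p)·1 = p·5+(1-p)·5 ⇒ p(1) = (1-p)(4) ⇒ p = 4/5

(p,q) = (4/5, 3/4)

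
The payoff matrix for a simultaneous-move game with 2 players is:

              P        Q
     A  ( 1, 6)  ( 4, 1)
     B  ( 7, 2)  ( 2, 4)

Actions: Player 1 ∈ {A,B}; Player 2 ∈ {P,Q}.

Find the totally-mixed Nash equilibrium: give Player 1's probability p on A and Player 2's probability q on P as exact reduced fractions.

p=2/7, q=1/4

P1 indiff ⇒ q·1+(1-q)·4 = q·7+(1-q)·2 ⇒ q(-6) = (1-q)(-2) ⇒ q = 1/4
P2 indiff ⇒ p·6+(1-p)·2 = p·1+(1-p)·4 ⇒ p(5) = (1-p)(2) ⇒ p = 2/7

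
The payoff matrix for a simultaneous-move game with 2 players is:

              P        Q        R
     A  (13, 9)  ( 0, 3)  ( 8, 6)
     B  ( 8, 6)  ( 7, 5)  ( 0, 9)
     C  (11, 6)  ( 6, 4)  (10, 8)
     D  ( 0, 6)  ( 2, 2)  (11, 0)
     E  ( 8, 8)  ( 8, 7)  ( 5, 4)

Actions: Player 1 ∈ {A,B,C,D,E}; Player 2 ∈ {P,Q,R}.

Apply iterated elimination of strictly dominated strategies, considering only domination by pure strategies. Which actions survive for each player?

Survivors P1:{A,C,D} P2:{P,R}

P2 drop Q (P beats it: A:9>3 B:6>5 C:6>4 D:6>2 E:8>7)
P1 drop B (A beats it: P:13>8 R:8>0)
P1 drop E (A beats it: P:13>8 R:8>5)
P1→{A,C,D} P2→{P,R}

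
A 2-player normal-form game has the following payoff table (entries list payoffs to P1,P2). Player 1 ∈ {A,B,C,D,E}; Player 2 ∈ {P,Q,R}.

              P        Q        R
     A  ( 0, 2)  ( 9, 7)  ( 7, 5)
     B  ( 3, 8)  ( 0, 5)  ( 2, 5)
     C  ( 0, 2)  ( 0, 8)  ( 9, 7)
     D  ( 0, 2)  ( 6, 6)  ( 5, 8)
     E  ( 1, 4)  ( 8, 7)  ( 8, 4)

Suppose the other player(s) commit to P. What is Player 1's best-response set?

u_1(A vs P) = 0
u_1(B vs P) = 3
u_1(C vs P) = 0
u_1(D vs P) = 0
u_1(E vs P) = 1
max payoff 3 at {B}

argmax u_1 = {B}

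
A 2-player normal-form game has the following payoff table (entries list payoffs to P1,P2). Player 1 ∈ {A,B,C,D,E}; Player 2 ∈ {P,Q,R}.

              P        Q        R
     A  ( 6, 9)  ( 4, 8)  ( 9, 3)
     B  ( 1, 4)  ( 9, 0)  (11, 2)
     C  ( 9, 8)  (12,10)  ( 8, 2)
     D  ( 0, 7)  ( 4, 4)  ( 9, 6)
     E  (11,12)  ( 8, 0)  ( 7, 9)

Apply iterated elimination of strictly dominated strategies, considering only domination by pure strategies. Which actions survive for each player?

Remaining: P1:{C,E} P2:{P,Q}

P1 drop D (B beats it: P:1>0 Q:9>4 R:11>9)
P2 drop R (P beats it: A:9>3 B:4>2 C:8>2 E:12>9)
P1 drop A (C beats it: P:9>6 Q:12>4)
P1 drop B (C beats it: P:9>1 Q:12>9)
P1→{C,E} P2→{P,Q}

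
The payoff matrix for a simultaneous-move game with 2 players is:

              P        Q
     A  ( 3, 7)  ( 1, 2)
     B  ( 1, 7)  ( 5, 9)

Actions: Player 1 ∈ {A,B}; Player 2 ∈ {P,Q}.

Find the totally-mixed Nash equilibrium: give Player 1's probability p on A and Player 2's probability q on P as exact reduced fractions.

P1 indiff ⇒ q·3+(1-q)·1 = q·1+(1-q)·5 ⇒ q(2) = (1-q)(4) ⇒ q = 2/3
P2 indiff ⇒ p·7+(1-p)·7 = p·2+(1-p)·9 ⇒ p(5) = (1-p)(2) ⇒ p = 2/7

P1 mixes 2/7 on A; P2 mixes 2/3 on P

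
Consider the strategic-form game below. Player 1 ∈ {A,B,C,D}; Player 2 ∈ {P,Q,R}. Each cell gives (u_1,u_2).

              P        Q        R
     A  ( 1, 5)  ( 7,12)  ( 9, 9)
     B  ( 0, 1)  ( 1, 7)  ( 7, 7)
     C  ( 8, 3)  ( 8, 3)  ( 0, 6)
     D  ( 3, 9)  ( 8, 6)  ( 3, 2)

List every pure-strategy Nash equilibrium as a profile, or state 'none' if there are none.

(A,P): not NE [P1→C gives 8>1; P2→Q gives 12>5]
(A,Q): not NE [P1→D gives 8>7]
(A,R): not NE [P2→Q gives 12>9]
(B,P): not NE [P1→C gives 8>0; P2→R gives 7>1]
(B,Q): not NE [P1→D gives 8>1]
(B,R): not NE [P1→A gives 9>7]
(C,P): not NE [P2→R gives 6>3]
(C,Q): not NE [P2→R gives 6>3]
(C,R): not NE [P1→A gives 9>0]
(D,P): not NE [P1→C gives 8>3]
(D,Q): not NE [P2→P gives 9>6]
(D,R): not NE [P1→A gives 9>3; P2→P gives 9>2]

No pure NE.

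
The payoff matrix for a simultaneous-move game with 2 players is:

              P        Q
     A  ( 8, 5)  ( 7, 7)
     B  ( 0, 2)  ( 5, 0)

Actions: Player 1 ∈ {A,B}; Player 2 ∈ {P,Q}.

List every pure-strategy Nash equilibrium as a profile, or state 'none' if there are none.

(A,P): not NE [P2→Q gives 7>5]
(A,Q): NE
(B,P): not NE [P1→A gives 8>0]
(B,Q): not NE [P1→A gives 7>5; P2→P gives 2>0]

PSNE = {(A,Q)}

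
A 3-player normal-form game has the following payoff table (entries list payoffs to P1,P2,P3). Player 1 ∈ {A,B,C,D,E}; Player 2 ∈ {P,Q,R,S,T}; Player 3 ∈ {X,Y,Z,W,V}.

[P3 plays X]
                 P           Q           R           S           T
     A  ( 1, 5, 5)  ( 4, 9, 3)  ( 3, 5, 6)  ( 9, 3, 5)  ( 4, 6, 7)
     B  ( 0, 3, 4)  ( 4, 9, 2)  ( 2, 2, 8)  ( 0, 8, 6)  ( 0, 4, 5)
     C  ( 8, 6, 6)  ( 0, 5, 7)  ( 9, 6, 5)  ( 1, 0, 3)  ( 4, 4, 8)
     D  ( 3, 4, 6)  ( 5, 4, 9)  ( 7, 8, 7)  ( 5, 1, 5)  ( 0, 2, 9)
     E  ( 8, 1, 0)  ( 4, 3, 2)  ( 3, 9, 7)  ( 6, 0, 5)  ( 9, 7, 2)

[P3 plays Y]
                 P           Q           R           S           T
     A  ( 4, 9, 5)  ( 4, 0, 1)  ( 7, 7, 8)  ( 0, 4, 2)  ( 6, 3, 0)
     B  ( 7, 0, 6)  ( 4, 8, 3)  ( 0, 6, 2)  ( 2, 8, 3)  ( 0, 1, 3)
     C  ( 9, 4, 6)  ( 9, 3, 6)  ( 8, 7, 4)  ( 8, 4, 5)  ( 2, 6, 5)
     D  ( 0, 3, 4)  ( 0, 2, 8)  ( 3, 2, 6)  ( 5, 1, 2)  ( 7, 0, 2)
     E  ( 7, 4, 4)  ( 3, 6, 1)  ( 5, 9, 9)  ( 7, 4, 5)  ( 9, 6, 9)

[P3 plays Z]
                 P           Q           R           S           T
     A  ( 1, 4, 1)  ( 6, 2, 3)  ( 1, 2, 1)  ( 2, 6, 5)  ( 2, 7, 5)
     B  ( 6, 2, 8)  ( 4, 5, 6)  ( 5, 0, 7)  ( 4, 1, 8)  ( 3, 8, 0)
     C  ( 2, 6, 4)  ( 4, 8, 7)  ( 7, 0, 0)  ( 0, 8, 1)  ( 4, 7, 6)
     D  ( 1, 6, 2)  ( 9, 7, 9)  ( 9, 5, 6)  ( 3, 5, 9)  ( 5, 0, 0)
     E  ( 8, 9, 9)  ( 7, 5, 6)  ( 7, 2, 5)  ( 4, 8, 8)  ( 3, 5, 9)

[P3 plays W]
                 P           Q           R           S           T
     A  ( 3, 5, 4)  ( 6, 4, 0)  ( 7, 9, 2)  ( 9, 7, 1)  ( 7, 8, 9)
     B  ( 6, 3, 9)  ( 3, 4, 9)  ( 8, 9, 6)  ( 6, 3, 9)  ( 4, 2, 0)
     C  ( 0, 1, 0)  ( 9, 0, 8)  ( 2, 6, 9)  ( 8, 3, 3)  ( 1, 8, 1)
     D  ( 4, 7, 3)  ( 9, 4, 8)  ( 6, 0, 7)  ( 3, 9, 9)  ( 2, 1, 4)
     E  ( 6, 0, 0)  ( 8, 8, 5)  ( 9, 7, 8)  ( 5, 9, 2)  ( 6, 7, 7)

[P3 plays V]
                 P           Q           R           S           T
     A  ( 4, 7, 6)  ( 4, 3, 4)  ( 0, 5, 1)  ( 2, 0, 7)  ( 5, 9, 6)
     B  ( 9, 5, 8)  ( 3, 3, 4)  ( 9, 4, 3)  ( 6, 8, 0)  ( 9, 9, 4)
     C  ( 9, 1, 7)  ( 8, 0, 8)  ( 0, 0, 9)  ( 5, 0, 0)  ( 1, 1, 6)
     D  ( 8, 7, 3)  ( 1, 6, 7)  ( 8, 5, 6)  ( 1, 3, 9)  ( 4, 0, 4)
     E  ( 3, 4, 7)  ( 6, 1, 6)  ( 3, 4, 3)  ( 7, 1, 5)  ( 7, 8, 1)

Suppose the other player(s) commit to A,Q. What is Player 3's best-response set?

argmax u_3 = {V}

u_3(X vs A,Q) = 3
u_3(Y vs A,Q) = 1
u_3(Z vs A,Q) = 3
u_3(W vs A,Q) = 0
u_3(V vs A,Q) = 4
max payoff 4 at {V}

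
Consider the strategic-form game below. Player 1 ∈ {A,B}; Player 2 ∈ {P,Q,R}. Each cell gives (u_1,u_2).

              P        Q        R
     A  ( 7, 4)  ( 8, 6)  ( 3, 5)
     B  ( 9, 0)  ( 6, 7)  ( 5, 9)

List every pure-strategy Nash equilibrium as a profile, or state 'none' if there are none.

(A,P): not NE [P1→B gives 9>7; P2→Q gives 6>4]
(A,Q): NE
(A,R): not NE [P1→B gives 5>3; P2→Q gives 6>5]
(B,P): not NE [P2→R gives 9>0]
(B,Q): not NE [P1→A gives 8>6; P2→R gives 9>7]
(B,R): NE

NE set: (A,Q), (B,R)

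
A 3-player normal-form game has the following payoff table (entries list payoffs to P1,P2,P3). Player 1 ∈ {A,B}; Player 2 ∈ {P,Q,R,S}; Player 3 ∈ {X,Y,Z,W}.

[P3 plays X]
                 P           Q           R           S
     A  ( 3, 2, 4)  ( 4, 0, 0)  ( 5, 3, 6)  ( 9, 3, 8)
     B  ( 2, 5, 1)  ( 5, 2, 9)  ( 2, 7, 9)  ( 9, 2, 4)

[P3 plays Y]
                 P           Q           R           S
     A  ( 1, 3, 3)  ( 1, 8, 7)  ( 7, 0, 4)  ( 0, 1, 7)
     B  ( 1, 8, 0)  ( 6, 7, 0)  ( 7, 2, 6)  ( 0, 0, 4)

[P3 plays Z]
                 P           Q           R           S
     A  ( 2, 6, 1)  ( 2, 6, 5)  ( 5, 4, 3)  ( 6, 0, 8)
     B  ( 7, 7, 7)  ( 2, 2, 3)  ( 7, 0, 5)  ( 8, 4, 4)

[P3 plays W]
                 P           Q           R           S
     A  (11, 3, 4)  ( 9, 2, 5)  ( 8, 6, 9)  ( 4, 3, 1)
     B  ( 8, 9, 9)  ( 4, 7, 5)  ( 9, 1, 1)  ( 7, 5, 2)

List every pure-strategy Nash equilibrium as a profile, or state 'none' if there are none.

NE set: (A,S,X)

(A,P,X): not NE [P2→S gives 3>2]
(A,P,Y): not NE [P2→Q gives 8>3; P3→W gives 4>3]
(A,P,Z): not NE [P1→B gives 7>2; P3→W gives 4>1]
(A,P,W): not NE [P2→R gives 6>3]
(A,Q,X): not NE [P1→B gives 5>4; P2→S gives 3>0; P3→Y gives 7>0]
(A,Q,Y): not NE [P1→B gives 6>1]
(A,Q,Z): not NE [P3→Y gives 7>5]
(A,Q,W): not NE [P2→R gives 6>2; P3→Y gives 7>5]
(A,R,X): not NE [P3→W gives 9>6]
(A,R,Y): not NE [P2→Q gives 8>0; P3→W gives 9>4]
(A,R,Z): not NE [P1→B gives 7>5; P2→Q gives 6>4; P3→W gives 9>3]
(A,R,W): not NE [P1→B gives 9>8]
(A,S,X): NE
(A,S,Y): not NE [P2→Q gives 8>1; P3→Z gives 8>7]
(A,S,Z): not NE [P1→B gives 8>6; P2→Q gives 6>0]
(A,S,W): not NE [P1→B gives 7>4; P2→R gives 6>3; P3→Z gives 8>1]
(B,P,X): not NE [P1→A gives 3>2; P2→R gives 7>5; P3→W gives 9>1]
(B,P,Y): not NE [P3→W gives 9>0]
(B,P,Z): not NE [P3→W gives 9>7]
(B,P,W): not NE [P1→A gives 11>8]
(B,Q,X): not NE [P2→R gives 7>2]
(B,Q,Y): not NE [P2→P gives 8>7; P3→X gives 9>0]
(B,Q,Z): not NE [P2→P gives 7>2; P3→X gives 9>3]
(B,Q,W): not NE [P1→A gives 9>4; P2→P gives 9>7; P3→X gives 9>5]
(B,R,X): not NE [P1→A gives 5>2]
(B,R,Y): not NE [P2→P gives 8>2; P3→X gives 9>6]
(B,R,Z): not NE [P2→P gives 7>0; P3→X gives 9>5]
(B,R,W): not NE [P2→P gives 9>1; P3→X gives 9>1]
(B,S,X): not NE [P2→R gives 7>2]
(B,S,Y): not NE [P2→P gives 8>0]
(B,S,Z): not NE [P2→P gives 7>4]
(B,S,W): not NE [P2→P gives 9>5; P3→Z gives 4>2]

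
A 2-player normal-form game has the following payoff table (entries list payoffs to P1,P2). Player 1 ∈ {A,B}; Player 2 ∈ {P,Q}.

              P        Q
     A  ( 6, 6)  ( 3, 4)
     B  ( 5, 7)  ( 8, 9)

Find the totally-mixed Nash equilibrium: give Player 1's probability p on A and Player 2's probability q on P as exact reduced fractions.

p=1/2, q=5/6

P1 indiff ⇒ q·6+(1-q)·3 = q·5+(1-q)·8 ⇒ q(1) = (1-q)(5) ⇒ q = 5/6
P2 indiff ⇒ p·6+(1-p)·7 = p·4+(1-p)·9 ⇒ p(2) = (1-p)(2) ⇒ p = 1/2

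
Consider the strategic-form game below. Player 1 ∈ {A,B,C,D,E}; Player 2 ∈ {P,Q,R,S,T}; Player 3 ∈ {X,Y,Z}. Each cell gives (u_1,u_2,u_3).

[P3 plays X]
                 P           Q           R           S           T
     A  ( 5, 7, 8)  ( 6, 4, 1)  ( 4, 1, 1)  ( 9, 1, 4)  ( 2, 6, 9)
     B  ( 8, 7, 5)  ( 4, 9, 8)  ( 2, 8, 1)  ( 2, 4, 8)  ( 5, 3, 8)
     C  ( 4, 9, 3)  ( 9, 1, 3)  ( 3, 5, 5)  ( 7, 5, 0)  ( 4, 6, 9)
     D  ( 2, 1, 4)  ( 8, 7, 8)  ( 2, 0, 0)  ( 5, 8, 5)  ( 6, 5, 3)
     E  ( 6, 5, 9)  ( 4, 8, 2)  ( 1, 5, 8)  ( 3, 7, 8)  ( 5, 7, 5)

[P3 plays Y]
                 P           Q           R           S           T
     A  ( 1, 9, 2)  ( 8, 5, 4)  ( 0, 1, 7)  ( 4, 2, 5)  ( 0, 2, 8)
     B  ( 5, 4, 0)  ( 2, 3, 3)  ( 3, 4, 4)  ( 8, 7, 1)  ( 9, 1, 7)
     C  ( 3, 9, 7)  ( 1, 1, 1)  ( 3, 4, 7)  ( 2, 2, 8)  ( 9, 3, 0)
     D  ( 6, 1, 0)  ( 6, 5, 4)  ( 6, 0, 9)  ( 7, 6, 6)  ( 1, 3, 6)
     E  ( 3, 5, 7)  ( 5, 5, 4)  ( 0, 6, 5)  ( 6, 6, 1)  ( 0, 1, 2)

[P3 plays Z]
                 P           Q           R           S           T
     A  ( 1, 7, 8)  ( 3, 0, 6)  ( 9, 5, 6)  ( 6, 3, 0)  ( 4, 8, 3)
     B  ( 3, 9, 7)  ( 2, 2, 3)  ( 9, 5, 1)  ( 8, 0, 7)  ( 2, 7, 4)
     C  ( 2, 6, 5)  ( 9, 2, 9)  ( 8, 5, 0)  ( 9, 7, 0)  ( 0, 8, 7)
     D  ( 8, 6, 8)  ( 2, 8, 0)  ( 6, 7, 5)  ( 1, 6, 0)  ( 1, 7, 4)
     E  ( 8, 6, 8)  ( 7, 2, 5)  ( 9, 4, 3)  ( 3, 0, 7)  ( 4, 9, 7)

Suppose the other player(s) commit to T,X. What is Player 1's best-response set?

P1 best: {D}

u_1(A vs T,X) = 2
u_1(B vs T,X) = 5
u_1(C vs T,X) = 4
u_1(D vs T,X) = 6
u_1(E vs T,X) = 5
max payoff 6 at {D}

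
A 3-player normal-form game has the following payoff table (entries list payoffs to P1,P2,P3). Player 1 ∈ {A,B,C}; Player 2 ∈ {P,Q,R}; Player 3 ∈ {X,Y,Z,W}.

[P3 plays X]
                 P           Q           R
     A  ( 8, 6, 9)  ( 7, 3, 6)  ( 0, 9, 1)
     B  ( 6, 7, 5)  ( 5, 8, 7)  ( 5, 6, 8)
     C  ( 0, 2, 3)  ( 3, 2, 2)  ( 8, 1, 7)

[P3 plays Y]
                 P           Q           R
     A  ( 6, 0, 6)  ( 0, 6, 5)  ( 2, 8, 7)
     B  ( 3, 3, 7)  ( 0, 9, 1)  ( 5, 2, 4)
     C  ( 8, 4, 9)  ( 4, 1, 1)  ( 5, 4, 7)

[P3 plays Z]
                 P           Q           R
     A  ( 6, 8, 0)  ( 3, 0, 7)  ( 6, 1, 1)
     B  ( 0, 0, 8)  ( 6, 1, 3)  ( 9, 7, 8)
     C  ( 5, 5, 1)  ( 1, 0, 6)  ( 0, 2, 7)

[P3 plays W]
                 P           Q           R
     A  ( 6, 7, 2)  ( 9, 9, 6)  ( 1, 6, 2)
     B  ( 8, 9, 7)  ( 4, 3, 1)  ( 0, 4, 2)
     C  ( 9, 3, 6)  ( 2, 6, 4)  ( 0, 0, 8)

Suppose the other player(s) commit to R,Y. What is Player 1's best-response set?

BR_1 = {B,C}

u_1(A vs R,Y) = 2
u_1(B vs R,Y) = 5
u_1(C vs R,Y) = 5
max payoff 5 at {B,C}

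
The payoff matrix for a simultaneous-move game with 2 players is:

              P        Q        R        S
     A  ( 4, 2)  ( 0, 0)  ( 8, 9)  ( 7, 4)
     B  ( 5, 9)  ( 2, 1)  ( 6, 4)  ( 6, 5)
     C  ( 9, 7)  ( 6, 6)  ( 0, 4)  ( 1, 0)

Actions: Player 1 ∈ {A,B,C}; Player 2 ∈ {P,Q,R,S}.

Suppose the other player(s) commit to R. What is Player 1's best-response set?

BR_1 = {A}

u_1(A vs R) = 8
u_1(B vs R) = 6
u_1(C vs R) = 0
max payoff 8 at {A}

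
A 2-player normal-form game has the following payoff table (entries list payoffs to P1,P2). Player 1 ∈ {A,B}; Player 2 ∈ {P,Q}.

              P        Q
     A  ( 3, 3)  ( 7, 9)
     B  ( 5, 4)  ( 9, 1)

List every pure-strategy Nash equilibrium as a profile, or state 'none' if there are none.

NE set: (B,P)

(A,P): not NE [P1→B gives 5>3; P2→Q gives 9>3]
(A,Q): not NE [P1→B gives 9>7]
(B,P): NE
(B,Q): not NE [P2→P gives 4>1]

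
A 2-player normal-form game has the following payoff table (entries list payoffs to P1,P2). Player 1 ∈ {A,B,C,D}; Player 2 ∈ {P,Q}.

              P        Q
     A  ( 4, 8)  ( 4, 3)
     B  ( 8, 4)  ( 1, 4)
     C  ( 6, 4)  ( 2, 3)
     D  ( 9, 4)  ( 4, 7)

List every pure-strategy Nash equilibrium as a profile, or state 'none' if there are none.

NE set: (D,Q)

(A,P): not NE [P1→D gives 9>4]
(A,Q): not NE [P2→P gives 8>3]
(B,P): not NE [P1→D gives 9>8]
(B,Q): not NE [P1→D gives 4>1]
(C,P): not NE [P1→D gives 9>6]
(C,Q): not NE [P1→D gives 4>2; P2→P gives 4>3]
(D,P): not NE [P2→Q gives 7>4]
(D,Q): NE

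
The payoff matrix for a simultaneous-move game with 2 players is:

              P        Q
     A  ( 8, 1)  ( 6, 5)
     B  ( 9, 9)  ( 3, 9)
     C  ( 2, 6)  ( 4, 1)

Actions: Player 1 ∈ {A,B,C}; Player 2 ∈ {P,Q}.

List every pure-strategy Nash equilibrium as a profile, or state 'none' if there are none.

(A,P): not NE [P1→B gives 9>8; P2→Q gives 5>1]
(A,Q): NE
(B,P): NE
(B,Q): not NE [P1→A gives 6>3]
(C,P): not NE [P1→B gives 9>2]
(C,Q): not NE [P1→A gives 6>4; P2→P gives 6>1]

Nash profiles: (A,Q), (B,P)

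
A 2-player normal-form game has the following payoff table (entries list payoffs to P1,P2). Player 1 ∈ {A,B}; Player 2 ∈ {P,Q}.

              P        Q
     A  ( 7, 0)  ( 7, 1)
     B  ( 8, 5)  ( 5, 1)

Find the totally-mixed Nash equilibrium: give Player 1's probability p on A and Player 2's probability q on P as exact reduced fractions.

P1 indiff ⇒ q·7+(1-q)·7 = q·8+(1-q)·5 ⇒ q(-1) = (1-q)(-2) ⇒ q = 2/3
P2 indiff ⇒ p·0+(1-p)·5 = p·1+(1-p)·1 ⇒ p(-1) = (1-p)(-4) ⇒ p = 4/5

p=4/5, q=2/3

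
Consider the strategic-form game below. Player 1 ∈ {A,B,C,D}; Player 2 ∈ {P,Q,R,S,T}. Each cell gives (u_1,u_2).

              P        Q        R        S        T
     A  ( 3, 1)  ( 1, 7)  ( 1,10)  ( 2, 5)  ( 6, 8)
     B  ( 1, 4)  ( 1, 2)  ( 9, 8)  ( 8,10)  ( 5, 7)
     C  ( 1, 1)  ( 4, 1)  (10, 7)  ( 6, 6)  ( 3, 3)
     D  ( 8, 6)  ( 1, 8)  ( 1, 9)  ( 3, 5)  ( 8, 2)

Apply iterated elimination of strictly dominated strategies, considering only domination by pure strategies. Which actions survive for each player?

IESDS → P1:{B,C} P2:{R,S}

P2 drop P (R beats it: A:10>1 B:8>4 C:7>1 D:9>6)
P2 drop Q (R beats it: A:10>7 B:8>2 C:7>1 D:9>8)
P2 drop T (R beats it: A:10>8 B:8>7 C:7>3 D:9>2)
P1 drop A (B beats it: R:9>1 S:8>2)
P1 drop D (B beats it: R:9>1 S:8>3)
P1→{B,C} P2→{R,S}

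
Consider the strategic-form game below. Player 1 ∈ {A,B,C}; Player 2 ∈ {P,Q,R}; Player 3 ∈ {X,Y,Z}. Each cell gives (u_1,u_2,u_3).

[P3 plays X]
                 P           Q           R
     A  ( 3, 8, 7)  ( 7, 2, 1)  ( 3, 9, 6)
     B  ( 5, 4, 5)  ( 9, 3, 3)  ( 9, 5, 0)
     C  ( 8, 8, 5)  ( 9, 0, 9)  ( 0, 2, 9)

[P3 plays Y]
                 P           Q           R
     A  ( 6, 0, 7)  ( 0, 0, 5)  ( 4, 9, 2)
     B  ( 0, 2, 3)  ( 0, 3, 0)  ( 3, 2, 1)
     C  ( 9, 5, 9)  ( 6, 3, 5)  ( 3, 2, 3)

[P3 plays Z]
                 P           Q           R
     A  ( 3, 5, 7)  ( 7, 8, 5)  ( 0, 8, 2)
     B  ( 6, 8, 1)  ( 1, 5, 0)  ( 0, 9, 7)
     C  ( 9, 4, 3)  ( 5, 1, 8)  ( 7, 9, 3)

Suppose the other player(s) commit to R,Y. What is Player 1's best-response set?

u_1(A vs R,Y) = 4
u_1(B vs R,Y) = 3
u_1(C vs R,Y) = 3
max payoff 4 at {A}

P1 best: {A}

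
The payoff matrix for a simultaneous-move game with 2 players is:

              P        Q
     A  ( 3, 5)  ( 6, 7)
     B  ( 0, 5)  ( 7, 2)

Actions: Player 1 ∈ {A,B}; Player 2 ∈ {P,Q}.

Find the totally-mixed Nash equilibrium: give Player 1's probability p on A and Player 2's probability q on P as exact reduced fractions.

P1 indiff ⇒ q·3+(1-q)·6 = q·0+(1-q)·7 ⇒ q(3) = (1-q)(1) ⇒ q = 1/4
P2 indiff ⇒ p·5+(1-p)·5 = p·7+(1-p)·2 ⇒ p(-2) = (1-p)(-3) ⇒ p = 3/5

p=3/5, q=1/4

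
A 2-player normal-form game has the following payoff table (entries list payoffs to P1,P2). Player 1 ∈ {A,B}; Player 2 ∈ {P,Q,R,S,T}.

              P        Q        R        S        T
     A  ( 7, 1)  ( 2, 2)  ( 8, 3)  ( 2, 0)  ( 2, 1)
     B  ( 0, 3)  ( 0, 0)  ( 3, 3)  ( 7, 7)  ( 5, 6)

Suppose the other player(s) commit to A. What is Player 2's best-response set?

u_2(P vs A) = 1
u_2(Q vs A) = 2
u_2(R vs A) = 3
u_2(S vs A) = 0
u_2(T vs A) = 1
max payoff 3 at {R}

argmax u_2 = {R}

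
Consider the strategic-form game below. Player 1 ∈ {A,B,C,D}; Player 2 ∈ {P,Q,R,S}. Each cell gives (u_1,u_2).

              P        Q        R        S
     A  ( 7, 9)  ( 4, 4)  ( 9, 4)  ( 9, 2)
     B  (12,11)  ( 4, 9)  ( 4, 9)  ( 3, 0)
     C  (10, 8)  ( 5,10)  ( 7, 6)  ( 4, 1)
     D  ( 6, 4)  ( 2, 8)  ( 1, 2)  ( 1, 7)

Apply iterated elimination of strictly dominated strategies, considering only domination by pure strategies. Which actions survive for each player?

Survivors P1:{B,C} P2:{P,Q}

P1 drop D (A beats it: P:7>6 Q:4>2 R:9>1 S:9>1)
P2 drop R (P beats it: A:9>4 B:11>9 C:8>6)
P2 drop S (P beats it: A:9>2 B:11>0 C:8>1)
P1 drop A (C beats it: P:10>7 Q:5>4)
P1→{B,C} P2→{P,Q}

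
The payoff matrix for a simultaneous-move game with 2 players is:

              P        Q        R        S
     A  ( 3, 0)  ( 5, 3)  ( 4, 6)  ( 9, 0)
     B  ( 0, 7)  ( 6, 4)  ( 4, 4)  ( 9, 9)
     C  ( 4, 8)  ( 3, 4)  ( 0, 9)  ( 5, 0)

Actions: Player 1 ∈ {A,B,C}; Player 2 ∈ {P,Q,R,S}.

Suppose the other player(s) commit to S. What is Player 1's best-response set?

u_1(A vs S) = 9
u_1(B vs S) = 9
u_1(C vs S) = 5
max payoff 9 at {A,B}

P1 best: {A,B}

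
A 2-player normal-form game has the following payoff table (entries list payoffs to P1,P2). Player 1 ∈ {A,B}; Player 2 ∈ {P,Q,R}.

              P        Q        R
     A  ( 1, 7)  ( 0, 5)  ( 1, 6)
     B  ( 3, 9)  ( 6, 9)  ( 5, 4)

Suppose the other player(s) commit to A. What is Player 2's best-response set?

argmax u_2 = {P}

u_2(P vs A) = 7
u_2(Q vs A) = 5
u_2(R vs A) = 6
max payoff 7 at {P}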